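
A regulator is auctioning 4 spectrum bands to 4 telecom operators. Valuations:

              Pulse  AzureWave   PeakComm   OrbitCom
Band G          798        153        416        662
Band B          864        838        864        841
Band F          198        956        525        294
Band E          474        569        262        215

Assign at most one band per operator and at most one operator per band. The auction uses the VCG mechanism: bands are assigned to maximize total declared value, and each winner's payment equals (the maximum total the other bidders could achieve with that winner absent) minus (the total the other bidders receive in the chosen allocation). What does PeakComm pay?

Efficient allocation: Pulse→Band E ($474M), AzureWave→Band F ($956M), PeakComm→Band B ($864M), OrbitCom→Band G ($662M); total welfare W = $2956M.
PeakComm receives Band B at value $864M, so the others get W − 864 = $2092M.
Without PeakComm: best allocation of the remaining 3 bidders over all 4 bands is Pulse→Band G ($798M), AzureWave→Band F ($956M), OrbitCom→Band B ($841M), total $2595M.
VCG payment = (others' best without PeakComm) − (others' welfare with PeakComm) = 2595 − 2092 = $503M.

PeakComm pays $503M.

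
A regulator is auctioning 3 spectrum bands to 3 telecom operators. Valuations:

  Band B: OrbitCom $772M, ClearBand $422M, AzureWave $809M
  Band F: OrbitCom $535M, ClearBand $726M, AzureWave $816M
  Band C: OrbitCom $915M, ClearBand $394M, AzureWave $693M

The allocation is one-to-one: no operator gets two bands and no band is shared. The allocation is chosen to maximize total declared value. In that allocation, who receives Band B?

AzureWave receives Band B.

Optimal: OrbitCom→Band C ($915M), ClearBand→Band F ($726M), AzureWave→Band B ($809M) — total 915+726+809 = $2450M.
Max-entry greedy (repeatedly take the single best remaining cell) gives $2153M, worse by 297.
Next-best assignment: OrbitCom→Band B, ClearBand→Band F, AzureWave→Band C = $2191M.
Checked against all permutations: $2450M is optimal.
AzureWave's own top band is Band F ($816M), but forcing AzureWave→Band F and reassigning the rest optimally gives only $2153M — worse by 297.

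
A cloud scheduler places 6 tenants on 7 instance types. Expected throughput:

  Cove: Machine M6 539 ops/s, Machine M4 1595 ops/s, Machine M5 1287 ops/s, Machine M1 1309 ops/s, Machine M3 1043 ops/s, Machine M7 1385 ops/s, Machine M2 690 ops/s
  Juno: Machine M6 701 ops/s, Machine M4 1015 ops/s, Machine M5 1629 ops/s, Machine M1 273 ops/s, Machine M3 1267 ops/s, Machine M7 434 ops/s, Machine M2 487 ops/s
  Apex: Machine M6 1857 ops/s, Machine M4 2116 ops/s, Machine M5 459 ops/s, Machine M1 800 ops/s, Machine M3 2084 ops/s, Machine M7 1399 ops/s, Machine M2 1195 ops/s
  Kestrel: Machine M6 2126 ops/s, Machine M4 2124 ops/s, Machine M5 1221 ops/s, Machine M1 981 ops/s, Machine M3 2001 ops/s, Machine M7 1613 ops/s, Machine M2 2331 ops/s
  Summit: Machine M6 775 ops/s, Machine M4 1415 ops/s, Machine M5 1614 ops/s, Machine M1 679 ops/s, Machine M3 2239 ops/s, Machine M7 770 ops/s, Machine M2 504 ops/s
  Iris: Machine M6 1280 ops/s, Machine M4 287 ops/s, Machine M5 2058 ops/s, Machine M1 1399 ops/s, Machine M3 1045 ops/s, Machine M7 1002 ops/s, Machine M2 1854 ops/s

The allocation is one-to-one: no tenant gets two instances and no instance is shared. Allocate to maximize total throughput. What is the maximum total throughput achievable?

This is the linear assignment problem.
Optimal: Cove→Machine M7 (1385 ops/s), Juno→Machine M5 (1629 ops/s), Apex→Machine M4 (2116 ops/s), Kestrel→Machine M6 (2126 ops/s), Summit→Machine M3 (2239 ops/s), Iris→Machine M2 (1854 ops/s) — total 1385+1629+2116+2126+2239+1854 = 11349 ops/s.
Row-greedy (each tenant in turn takes its best remaining instance) gives 9813 ops/s, worse by 1536.

Maximum total: 11349 ops/s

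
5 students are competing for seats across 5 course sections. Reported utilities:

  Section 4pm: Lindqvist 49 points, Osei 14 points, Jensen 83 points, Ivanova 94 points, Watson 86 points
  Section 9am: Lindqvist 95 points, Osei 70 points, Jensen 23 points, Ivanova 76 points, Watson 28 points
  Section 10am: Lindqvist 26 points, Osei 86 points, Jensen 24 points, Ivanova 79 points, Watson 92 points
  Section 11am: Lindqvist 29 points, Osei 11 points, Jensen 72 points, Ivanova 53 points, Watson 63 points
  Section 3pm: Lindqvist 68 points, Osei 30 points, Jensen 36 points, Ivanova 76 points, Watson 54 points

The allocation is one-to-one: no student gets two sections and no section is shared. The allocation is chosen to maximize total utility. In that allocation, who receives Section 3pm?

This is the linear assignment problem.
Optimal: Lindqvist→Section 9am (95 points), Osei→Section 10am (86 points), Jensen→Section 11am (72 points), Ivanova→Section 3pm (76 points), Watson→Section 4pm (86 points) — total 95+86+72+76+86 = 415 points.
Max-entry greedy (repeatedly take the single best remaining cell) gives 383 points, worse by 32.
Swapping Osei↔Lindqvist (Osei→Section 9am 70 points, Lindqvist→Section 10am 26 points) loses 85.
Ivanova's own top section is Section 4pm (94 points), but forcing Ivanova→Section 4pm and reassigning the rest optimally gives only 401 points — worse by 14.

Ivanova receives Section 3pm.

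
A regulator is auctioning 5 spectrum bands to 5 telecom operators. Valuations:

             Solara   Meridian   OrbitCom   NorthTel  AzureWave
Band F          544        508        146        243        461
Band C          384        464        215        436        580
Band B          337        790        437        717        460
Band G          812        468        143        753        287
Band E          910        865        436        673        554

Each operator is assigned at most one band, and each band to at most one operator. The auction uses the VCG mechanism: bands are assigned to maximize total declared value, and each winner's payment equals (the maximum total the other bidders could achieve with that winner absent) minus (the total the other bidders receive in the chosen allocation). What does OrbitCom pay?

OrbitCom pays $282M.

Efficient allocation: Solara→Band E ($910M), Meridian→Band F ($508M), OrbitCom→Band B ($437M), NorthTel→Band G ($753M), AzureWave→Band C ($580M); total welfare W = $3188M.
OrbitCom receives Band B at value $437M, so the others get W − 437 = $2751M.
Without OrbitCom: best allocation of the remaining 4 bidders over all 5 bands is Solara→Band E ($910M), Meridian→Band B ($790M), NorthTel→Band G ($753M), AzureWave→Band C ($580M), total $3033M.
VCG payment = (others' best without OrbitCom) − (others' welfare with OrbitCom) = 3033 − 2751 = $282M.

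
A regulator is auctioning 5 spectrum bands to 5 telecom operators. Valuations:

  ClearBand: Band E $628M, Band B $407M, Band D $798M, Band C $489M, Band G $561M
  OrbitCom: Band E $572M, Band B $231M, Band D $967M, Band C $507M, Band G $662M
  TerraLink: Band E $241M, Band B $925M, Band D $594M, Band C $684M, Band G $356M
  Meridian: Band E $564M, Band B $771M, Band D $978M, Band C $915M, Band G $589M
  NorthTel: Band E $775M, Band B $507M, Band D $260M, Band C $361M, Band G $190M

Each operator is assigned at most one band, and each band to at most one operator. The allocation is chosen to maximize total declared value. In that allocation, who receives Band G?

ClearBand receives Band G.

Optimal: ClearBand→Band G ($561M), OrbitCom→Band D ($967M), TerraLink→Band B ($925M), Meridian→Band C ($915M), NorthTel→Band E ($775M) — total 561+967+925+915+775 = $4143M.
Column-greedy (each band in turn goes to its best remaining operator) gives $3746M, worse by 397.
ClearBand's own top band is Band D ($798M), but forcing ClearBand→Band D and reassigning the rest optimally gives only $4075M — worse by 68.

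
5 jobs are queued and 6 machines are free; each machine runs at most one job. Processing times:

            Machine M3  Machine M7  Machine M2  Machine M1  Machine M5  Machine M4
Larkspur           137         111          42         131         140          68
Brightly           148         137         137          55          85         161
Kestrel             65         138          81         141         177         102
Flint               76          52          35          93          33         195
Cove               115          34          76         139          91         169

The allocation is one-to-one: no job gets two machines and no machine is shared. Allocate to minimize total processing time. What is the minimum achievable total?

Optimal: Larkspur→Machine M2 (42 min), Brightly→Machine M1 (55 min), Kestrel→Machine M3 (65 min), Flint→Machine M5 (33 min), Cove→Machine M7 (34 min) — total 42+55+65+33+34 = 229 min.
Column-greedy (each machine in turn goes to its cheapest remaining job) gives 329 min, worse by 100.
Checked against all permutations: 229 min is optimal.

Minimum total: 229 min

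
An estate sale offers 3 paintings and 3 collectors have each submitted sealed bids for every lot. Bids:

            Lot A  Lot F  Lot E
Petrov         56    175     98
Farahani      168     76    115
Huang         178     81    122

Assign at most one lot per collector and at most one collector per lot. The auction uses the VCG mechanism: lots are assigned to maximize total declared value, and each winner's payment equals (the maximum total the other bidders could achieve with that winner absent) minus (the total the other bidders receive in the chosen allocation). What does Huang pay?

Efficient allocation: Petrov→Lot F ($175), Farahani→Lot E ($115), Huang→Lot A ($178); total welfare W = $468.
Huang receives Lot A at value $178, so the others get W − 178 = $290.
Without Huang: best allocation of the remaining 2 bidders over all 3 lots is Petrov→Lot F ($175), Farahani→Lot A ($168), total $343.
VCG payment = (others' best without Huang) − (others' welfare with Huang) = 343 − 290 = $53.

Huang pays $53.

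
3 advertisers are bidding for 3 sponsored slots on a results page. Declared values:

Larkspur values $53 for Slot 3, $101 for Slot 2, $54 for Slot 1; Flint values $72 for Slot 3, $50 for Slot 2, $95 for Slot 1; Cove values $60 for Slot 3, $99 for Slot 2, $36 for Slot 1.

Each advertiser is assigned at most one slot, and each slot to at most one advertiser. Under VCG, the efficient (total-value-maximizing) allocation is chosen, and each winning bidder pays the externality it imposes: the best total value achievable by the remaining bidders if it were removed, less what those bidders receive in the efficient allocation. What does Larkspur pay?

Larkspur pays $39.

Efficient allocation: Larkspur→Slot 2 ($101), Flint→Slot 1 ($95), Cove→Slot 3 ($60); total welfare W = $256.
Larkspur receives Slot 2 at value $101, so the others get W − 101 = $155.
Without Larkspur: best allocation of the remaining 2 bidders over all 3 slots is Flint→Slot 1 ($95), Cove→Slot 2 ($99), total $194.
VCG payment = (others' best without Larkspur) − (others' welfare with Larkspur) = 194 − 155 = $39.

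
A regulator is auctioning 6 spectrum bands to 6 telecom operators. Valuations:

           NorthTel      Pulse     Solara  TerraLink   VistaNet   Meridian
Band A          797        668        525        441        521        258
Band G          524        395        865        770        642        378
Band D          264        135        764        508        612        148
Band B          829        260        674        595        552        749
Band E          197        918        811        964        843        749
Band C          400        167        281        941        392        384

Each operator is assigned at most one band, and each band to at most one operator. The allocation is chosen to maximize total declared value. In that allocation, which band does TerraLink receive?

This is a one-to-one assignment (maximum-weight bipartite matching).
Optimal: NorthTel→Band A ($797M), Pulse→Band E ($918M), Solara→Band G ($865M), TerraLink→Band C ($941M), VistaNet→Band D ($612M), Meridian→Band B ($749M) — total 797+918+865+941+612+749 = $4882M.
Row-greedy (each operator in turn takes its best remaining band) gives $4423M, worse by 459.
TerraLink's own top band is Band E ($964M), but forcing TerraLink→Band E and reassigning the rest optimally gives only $4322M — worse by 560.

TerraLink receives Band C.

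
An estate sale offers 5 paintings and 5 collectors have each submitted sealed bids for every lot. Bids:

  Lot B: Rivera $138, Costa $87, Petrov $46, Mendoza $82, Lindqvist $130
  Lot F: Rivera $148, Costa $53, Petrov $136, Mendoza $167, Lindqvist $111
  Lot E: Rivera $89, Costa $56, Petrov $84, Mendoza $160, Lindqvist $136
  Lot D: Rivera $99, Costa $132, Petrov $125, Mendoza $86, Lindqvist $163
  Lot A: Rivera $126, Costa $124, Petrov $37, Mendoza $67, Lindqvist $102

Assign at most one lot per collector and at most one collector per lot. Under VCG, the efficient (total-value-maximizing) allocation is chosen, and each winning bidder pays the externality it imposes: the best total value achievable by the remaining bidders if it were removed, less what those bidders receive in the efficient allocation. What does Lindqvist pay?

Lindqvist pays $8.

Efficient allocation: Rivera→Lot B ($138), Costa→Lot A ($124), Petrov→Lot F ($136), Mendoza→Lot E ($160), Lindqvist→Lot D ($163); total welfare W = $721.
Lindqvist receives Lot D at value $163, so the others get W − 163 = $558.
Without Lindqvist: best allocation of the remaining 4 bidders over all 5 lots is Rivera→Lot B ($138), Costa→Lot D ($132), Petrov→Lot F ($136), Mendoza→Lot E ($160), total $566.
VCG payment = (others' best without Lindqvist) − (others' welfare with Lindqvist) = 566 − 558 = $8.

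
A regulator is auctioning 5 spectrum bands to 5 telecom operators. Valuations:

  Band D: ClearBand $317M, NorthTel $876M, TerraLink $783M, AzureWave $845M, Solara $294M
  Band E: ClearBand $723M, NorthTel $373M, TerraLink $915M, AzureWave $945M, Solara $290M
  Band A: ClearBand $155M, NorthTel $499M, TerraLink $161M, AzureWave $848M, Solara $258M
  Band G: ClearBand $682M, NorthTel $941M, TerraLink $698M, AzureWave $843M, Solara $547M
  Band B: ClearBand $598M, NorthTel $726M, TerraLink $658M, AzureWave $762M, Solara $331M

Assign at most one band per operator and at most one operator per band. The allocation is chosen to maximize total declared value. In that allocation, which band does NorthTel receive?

NorthTel receives Band D.

This is a one-to-one assignment (maximum-weight bipartite matching).
Optimal: ClearBand→Band B ($598M), NorthTel→Band D ($876M), TerraLink→Band E ($915M), AzureWave→Band A ($848M), Solara→Band G ($547M) — total 598+876+915+848+547 = $3784M.
Max-entry greedy (repeatedly take the single best remaining cell) gives $3525M, worse by 259.
Next-best assignment: ClearBand→Band E, NorthTel→Band D, TerraLink→Band B, AzureWave→Band A, Solara→Band G = $3652M.
Swapping NorthTel↔Solara (NorthTel→Band G $941M, Solara→Band D $294M) loses 188.
Every other assignment is strictly worse.
NorthTel's own top band is Band G ($941M), but forcing NorthTel→Band G and reassigning the rest optimally gives only $3626M — worse by 158.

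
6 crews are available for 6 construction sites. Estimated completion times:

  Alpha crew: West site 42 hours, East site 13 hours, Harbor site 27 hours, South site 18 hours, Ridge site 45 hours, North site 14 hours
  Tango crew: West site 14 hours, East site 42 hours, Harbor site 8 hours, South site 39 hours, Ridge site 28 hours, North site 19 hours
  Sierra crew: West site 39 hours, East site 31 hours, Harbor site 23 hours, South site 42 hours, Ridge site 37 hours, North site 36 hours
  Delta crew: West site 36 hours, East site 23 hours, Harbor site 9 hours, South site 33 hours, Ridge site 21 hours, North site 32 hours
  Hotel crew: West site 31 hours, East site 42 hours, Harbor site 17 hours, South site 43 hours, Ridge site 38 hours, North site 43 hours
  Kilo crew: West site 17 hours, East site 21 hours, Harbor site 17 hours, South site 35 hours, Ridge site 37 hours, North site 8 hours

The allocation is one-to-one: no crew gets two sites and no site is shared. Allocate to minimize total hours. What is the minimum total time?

Min total: 109 hours

Optimal: Alpha crew→South site (18 hours), Tango crew→West site (14 hours), Sierra crew→East site (31 hours), Delta crew→Ridge site (21 hours), Hotel crew→Harbor site (17 hours), Kilo crew→North site (8 hours) — total 18+14+31+21+17+8 = 109 hours.
Column-greedy (each site in turn goes to its cheapest remaining crew) gives 151 hours, worse by 42.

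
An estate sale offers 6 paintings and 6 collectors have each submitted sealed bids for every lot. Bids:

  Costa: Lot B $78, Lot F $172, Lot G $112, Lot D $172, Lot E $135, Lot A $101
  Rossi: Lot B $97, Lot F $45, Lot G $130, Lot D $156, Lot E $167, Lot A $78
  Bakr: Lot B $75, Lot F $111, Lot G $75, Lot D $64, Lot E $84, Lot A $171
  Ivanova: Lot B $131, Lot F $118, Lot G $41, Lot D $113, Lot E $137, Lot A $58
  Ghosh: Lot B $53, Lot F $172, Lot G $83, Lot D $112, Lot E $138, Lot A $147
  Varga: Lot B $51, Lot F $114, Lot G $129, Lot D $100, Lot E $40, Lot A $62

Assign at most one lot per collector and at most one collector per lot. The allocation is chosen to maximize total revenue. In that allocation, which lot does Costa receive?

Optimal: Costa→Lot D ($172), Rossi→Lot E ($167), Bakr→Lot A ($171), Ivanova→Lot B ($131), Ghosh→Lot F ($172), Varga→Lot G ($129) — total 172+167+171+131+172+129 = $942.
Row-greedy (each collector in turn takes its best remaining lot) gives $882, worse by 60.
No other one-to-one assignment exceeds $942.
Costa's own top lot is Lot F ($172), but forcing Costa→Lot F and reassigning the rest optimally gives only $897 — worse by 45.

Costa receives Lot D.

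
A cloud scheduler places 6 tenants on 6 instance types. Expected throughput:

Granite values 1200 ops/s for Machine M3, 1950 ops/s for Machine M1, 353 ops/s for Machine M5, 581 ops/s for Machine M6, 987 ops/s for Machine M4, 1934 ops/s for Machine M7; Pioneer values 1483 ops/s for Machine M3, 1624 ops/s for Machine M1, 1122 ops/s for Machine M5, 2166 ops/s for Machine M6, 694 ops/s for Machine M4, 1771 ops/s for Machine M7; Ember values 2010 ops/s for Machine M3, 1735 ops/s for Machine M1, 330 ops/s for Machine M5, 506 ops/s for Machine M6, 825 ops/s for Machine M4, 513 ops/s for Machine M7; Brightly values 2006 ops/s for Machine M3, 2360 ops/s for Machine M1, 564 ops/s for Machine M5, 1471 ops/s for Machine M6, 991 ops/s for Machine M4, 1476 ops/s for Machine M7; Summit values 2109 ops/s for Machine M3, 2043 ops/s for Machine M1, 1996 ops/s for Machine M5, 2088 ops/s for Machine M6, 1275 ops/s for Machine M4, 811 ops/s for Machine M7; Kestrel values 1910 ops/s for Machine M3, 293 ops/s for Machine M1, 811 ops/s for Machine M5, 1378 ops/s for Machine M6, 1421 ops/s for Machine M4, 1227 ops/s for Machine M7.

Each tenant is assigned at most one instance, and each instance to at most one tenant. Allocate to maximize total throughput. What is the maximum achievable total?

Optimal: Granite→Machine M7 (1934 ops/s), Pioneer→Machine M6 (2166 ops/s), Ember→Machine M3 (2010 ops/s), Brightly→Machine M1 (2360 ops/s), Summit→Machine M5 (1996 ops/s), Kestrel→Machine M4 (1421 ops/s) — total 1934+2166+2010+2360+1996+1421 = 11887 ops/s.
Row-greedy (each tenant in turn takes its best remaining instance) gives 11019 ops/s, worse by 868.
Next-best assignment: Granite→Machine M7, Pioneer→Machine M6, Ember→Machine M1, Brightly→Machine M3, Summit→Machine M5, Kestrel→Machine M4 = 11258 ops/s.

Max total: 11887 ops/s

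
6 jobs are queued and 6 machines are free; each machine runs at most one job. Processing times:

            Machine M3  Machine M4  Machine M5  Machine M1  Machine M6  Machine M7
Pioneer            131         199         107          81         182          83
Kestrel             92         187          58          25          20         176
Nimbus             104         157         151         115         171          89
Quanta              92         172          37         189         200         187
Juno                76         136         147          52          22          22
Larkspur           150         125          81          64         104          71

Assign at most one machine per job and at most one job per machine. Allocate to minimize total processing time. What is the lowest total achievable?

Min total: 389 min

Treat this as an assignment problem: match each job to one machine.
Optimal: Pioneer→Machine M1 (81 min), Kestrel→Machine M6 (20 min), Nimbus→Machine M3 (104 min), Quanta→Machine M5 (37 min), Juno→Machine M7 (22 min), Larkspur→Machine M4 (125 min) — total 81+20+104+37+22+125 = 389 min.
Column-greedy (each machine in turn goes to its cheapest remaining job) gives 517 min, worse by 128.
Swapping Kestrel↔Nimbus (Kestrel→Machine M3 92 min, Nimbus→Machine M6 171 min) adds 139.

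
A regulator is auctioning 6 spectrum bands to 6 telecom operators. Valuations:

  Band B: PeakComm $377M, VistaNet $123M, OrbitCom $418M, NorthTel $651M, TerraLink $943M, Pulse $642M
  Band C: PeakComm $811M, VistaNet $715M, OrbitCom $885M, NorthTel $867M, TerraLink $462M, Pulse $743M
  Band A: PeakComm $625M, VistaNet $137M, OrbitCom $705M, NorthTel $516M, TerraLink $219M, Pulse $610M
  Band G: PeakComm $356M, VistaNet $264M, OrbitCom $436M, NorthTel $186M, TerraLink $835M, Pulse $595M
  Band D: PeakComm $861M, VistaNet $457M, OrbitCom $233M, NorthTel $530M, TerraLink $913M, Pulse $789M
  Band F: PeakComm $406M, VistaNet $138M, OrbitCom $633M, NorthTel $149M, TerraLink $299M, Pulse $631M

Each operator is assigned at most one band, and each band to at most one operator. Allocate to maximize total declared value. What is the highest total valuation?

Max total: $4398M

This is a one-to-one assignment (maximum-weight bipartite matching).
Optimal: PeakComm→Band D ($861M), VistaNet→Band C ($715M), OrbitCom→Band A ($705M), NorthTel→Band B ($651M), TerraLink→Band G ($835M), Pulse→Band F ($631M) — total 861+715+705+651+835+631 = $4398M.
Column-greedy (each band in turn goes to its best remaining operator) gives $3716M, worse by 682.
Swapping PeakComm↔VistaNet (PeakComm→Band C $811M, VistaNet→Band D $457M) loses 308.
Checked against all permutations: $4398M is optimal.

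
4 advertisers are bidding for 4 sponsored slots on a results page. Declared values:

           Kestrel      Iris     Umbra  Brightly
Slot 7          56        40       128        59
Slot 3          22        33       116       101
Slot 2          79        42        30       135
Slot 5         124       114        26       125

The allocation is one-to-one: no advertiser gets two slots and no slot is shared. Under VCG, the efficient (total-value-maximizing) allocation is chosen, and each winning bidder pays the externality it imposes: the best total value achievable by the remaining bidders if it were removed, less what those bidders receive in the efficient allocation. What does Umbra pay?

Efficient allocation: Kestrel→Slot 2 ($79), Iris→Slot 5 ($114), Umbra→Slot 7 ($128), Brightly→Slot 3 ($101); total welfare W = $422.
Umbra receives Slot 7 at value $128, so the others get W − 128 = $294.
Without Umbra: best allocation of the remaining 3 bidders over all 4 slots is Kestrel→Slot 7 ($56), Iris→Slot 5 ($114), Brightly→Slot 2 ($135), total $305.
VCG payment = (others' best without Umbra) − (others' welfare with Umbra) = 305 − 294 = $11.

Umbra pays $11.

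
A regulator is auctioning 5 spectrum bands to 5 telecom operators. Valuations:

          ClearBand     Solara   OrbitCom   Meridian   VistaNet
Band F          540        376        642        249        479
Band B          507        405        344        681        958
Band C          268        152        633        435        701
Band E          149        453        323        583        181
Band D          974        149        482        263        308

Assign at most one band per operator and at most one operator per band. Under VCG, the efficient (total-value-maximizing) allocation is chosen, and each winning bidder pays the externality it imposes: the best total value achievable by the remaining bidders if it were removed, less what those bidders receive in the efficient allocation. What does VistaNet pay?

VistaNet pays $184M.

Efficient allocation: ClearBand→Band D ($974M), Solara→Band F ($376M), OrbitCom→Band C ($633M), Meridian→Band E ($583M), VistaNet→Band B ($958M); total welfare W = $3524M.
VistaNet receives Band B at value $958M, so the others get W − 958 = $2566M.
Without VistaNet: best allocation of the remaining 4 bidders over all 5 bands is ClearBand→Band D ($974M), Solara→Band E ($453M), OrbitCom→Band F ($642M), Meridian→Band B ($681M), total $2750M.
VCG payment = (others' best without VistaNet) − (others' welfare with VistaNet) = 2750 − 2566 = $184M.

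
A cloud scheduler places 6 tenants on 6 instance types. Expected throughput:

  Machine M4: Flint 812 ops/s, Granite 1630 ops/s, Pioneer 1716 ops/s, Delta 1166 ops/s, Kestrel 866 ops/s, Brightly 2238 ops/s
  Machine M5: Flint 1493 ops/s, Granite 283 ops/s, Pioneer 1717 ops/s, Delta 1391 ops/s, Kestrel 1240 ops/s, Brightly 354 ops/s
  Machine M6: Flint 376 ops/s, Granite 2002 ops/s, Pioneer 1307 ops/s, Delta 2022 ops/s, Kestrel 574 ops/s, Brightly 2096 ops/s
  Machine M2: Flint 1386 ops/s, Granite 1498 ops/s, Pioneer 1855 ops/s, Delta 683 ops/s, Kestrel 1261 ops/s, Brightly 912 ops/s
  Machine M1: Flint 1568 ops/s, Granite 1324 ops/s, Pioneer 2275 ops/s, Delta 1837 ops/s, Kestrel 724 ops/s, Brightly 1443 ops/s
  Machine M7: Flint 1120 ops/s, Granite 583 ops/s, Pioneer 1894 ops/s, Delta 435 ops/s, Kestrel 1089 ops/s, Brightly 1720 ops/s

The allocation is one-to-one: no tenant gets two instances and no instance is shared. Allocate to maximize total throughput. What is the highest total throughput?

This is a one-to-one assignment (maximum-weight bipartite matching).
Optimal: Flint→Machine M5 (1493 ops/s), Granite→Machine M6 (2002 ops/s), Pioneer→Machine M7 (1894 ops/s), Delta→Machine M1 (1837 ops/s), Kestrel→Machine M2 (1261 ops/s), Brightly→Machine M4 (2238 ops/s) — total 1493+2002+1894+1837+1261+2238 = 10725 ops/s.
Max-entry greedy (repeatedly take the single best remaining cell) gives 10615 ops/s, worse by 110.
Next-best assignment: Flint→Machine M5, Granite→Machine M2, Pioneer→Machine M1, Delta→Machine M6, Kestrel→Machine M7, Brightly→Machine M4 = 10615 ops/s.

Max total: 10725 ops/s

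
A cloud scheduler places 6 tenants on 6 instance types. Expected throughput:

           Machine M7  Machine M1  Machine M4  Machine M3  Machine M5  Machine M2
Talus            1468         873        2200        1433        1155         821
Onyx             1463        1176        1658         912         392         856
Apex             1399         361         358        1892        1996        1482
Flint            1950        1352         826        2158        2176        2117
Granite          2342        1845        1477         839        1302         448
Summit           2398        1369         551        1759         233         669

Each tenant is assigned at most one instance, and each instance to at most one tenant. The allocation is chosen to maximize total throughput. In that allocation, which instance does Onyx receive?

Onyx receives Machine M1.

This is the linear assignment problem.
Optimal: Talus→Machine M4 (2200 ops/s), Onyx→Machine M1 (1176 ops/s), Apex→Machine M5 (1996 ops/s), Flint→Machine M2 (2117 ops/s), Granite→Machine M7 (2342 ops/s), Summit→Machine M3 (1759 ops/s) — total 2200+1176+1996+2117+2342+1759 = 11590 ops/s.
No other one-to-one assignment exceeds 11590 ops/s.
Onyx's own top instance is Machine M4 (1658 ops/s), but forcing Onyx→Machine M4 and reassigning the rest optimally gives only 11447 ops/s — worse by 143.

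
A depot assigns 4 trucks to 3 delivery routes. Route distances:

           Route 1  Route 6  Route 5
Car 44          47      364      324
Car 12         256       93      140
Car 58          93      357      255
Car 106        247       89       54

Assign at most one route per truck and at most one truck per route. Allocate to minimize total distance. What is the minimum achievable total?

Min total: 194 km

This is a one-to-one assignment (minimum-cost bipartite matching).
Optimal: Car 44→Route 1 (47 km), Car 12→Route 6 (93 km), Car 106→Route 5 (54 km) — total 47+93+54 = 194 km.
Next-best assignment: Car 58→Route 1, Car 12→Route 6, Car 106→Route 5 = 240 km.
Every other assignment is strictly worse.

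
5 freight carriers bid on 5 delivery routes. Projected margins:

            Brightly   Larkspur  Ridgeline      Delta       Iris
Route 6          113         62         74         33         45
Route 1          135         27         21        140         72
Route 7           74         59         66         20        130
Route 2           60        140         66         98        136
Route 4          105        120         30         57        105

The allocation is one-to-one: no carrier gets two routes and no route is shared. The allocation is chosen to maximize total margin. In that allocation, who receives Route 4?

Optimal: Brightly→Route 4 ($105k), Larkspur→Route 2 ($140k), Ridgeline→Route 6 ($74k), Delta→Route 1 ($140k), Iris→Route 7 ($130k) — total 105+140+74+140+130 = $589k.
Column-greedy (each route in turn goes to its best remaining carrier) gives $553k, worse by 36.
Swapping Brightly↔Ridgeline (Brightly→Route 6 $113k, Ridgeline→Route 4 $30k) loses 36.
Every other assignment is strictly worse.
Brightly's own top route is Route 1 ($135k), but forcing Brightly→Route 1 and reassigning the rest optimally gives only $557k — worse by 32.

Brightly receives Route 4.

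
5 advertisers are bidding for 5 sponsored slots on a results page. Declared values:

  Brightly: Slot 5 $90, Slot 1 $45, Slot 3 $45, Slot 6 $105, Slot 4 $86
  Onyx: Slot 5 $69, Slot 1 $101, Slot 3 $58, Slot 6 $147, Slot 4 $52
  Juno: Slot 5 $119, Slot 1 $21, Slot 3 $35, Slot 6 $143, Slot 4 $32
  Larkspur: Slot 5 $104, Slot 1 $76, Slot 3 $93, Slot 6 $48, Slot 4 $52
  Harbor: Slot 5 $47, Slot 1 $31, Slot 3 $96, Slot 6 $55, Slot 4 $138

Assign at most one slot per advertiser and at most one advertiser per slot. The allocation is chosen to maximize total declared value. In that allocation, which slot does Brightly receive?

Optimal: Brightly→Slot 5 ($90), Onyx→Slot 1 ($101), Juno→Slot 6 ($143), Larkspur→Slot 3 ($93), Harbor→Slot 4 ($138) — total 90+101+143+93+138 = $565.
Row-greedy (each advertiser in turn takes its best remaining slot) gives $556, worse by 9.
Every other assignment is strictly worse.
Brightly's own top slot is Slot 6 ($105), but forcing Brightly→Slot 6 and reassigning the rest optimally gives only $556 — worse by 9.

Brightly receives Slot 5.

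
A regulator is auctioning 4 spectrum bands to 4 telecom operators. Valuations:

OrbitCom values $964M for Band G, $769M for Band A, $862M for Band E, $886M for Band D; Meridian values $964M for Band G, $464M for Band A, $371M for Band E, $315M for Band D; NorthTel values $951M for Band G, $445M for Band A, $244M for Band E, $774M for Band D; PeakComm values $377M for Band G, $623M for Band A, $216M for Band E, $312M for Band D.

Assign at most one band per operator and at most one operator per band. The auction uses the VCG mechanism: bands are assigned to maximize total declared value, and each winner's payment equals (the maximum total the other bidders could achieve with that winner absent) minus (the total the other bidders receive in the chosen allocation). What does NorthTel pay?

NorthTel pays $24M.

Efficient allocation: OrbitCom→Band E ($862M), Meridian→Band G ($964M), NorthTel→Band D ($774M), PeakComm→Band A ($623M); total welfare W = $3223M.
NorthTel receives Band D at value $774M, so the others get W − 774 = $2449M.
Without NorthTel: best allocation of the remaining 3 bidders over all 4 bands is OrbitCom→Band D ($886M), Meridian→Band G ($964M), PeakComm→Band A ($623M), total $2473M.
VCG payment = (others' best without NorthTel) − (others' welfare with NorthTel) = 2473 − 2449 = $24M.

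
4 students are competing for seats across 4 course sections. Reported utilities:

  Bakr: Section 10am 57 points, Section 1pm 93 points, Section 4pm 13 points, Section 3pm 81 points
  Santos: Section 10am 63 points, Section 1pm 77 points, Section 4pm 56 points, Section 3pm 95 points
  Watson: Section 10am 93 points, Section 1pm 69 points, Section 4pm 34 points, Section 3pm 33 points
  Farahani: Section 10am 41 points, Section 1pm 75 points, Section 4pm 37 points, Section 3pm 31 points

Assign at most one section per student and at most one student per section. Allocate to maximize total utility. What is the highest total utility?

Maximum total: 318 points

This is a one-to-one assignment (maximum-weight bipartite matching).
Optimal: Bakr→Section 1pm (93 points), Santos→Section 3pm (95 points), Watson→Section 10am (93 points), Farahani→Section 4pm (37 points) — total 93+95+93+37 = 318 points.
Column-greedy (each section in turn goes to its best remaining student) gives 273 points, worse by 45.
Swapping Farahani↔Bakr (Farahani→Section 1pm 75 points, Bakr→Section 4pm 13 points) loses 42.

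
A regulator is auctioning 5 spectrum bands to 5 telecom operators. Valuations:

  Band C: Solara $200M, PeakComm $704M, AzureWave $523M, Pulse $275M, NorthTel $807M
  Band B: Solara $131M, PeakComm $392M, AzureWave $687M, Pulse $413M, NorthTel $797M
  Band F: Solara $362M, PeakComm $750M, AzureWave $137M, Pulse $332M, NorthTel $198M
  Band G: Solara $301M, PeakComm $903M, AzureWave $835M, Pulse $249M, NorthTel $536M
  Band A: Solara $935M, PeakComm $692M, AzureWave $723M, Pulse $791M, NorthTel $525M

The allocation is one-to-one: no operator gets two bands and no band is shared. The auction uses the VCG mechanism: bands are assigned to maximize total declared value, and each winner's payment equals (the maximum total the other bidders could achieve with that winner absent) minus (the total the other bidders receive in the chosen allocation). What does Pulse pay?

Pulse pays $5M.

Efficient allocation: Solara→Band A ($935M), PeakComm→Band F ($750M), AzureWave→Band G ($835M), Pulse→Band B ($413M), NorthTel→Band C ($807M); total welfare W = $3740M.
Pulse receives Band B at value $413M, so the others get W − 413 = $3327M.
Without Pulse: best allocation of the remaining 4 bidders over all 5 bands is Solara→Band A ($935M), PeakComm→Band G ($903M), AzureWave→Band B ($687M), NorthTel→Band C ($807M), total $3332M.
VCG payment = (others' best without Pulse) − (others' welfare with Pulse) = 3332 − 3327 = $5M.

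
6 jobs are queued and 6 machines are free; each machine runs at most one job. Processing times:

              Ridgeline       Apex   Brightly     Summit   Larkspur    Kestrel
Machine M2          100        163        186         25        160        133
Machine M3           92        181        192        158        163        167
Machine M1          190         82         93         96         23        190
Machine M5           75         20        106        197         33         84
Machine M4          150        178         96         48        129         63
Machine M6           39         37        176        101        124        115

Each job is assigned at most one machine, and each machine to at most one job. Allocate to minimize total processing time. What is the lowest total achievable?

Min total: 343 min

Optimal: Ridgeline→Machine M3 (92 min), Apex→Machine M6 (37 min), Brightly→Machine M1 (93 min), Summit→Machine M2 (25 min), Larkspur→Machine M5 (33 min), Kestrel→Machine M4 (63 min) — total 92+37+93+25+33+63 = 343 min.
Min-entry greedy (repeatedly take the single cheapest remaining cell) gives 362 min, worse by 19.
Swapping Brightly↔Summit (Brightly→Machine M2 186 min, Summit→Machine M1 96 min) adds 164.
No other one-to-one assignment undercuts 343 min.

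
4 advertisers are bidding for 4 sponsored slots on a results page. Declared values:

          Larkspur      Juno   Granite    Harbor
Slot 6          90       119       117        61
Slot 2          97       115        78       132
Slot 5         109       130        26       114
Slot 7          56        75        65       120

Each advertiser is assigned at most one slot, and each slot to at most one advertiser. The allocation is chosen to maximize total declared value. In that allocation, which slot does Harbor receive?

Optimal: Larkspur→Slot 2 ($97), Juno→Slot 5 ($130), Granite→Slot 6 ($117), Harbor→Slot 7 ($120) — total 97+130+117+120 = $464.
Column-greedy (each slot in turn goes to its best remaining advertiser) gives $425, worse by 39.
Checked against all permutations: $464 is optimal.
Harbor's own top slot is Slot 2 ($132), but forcing Harbor→Slot 2 and reassigning the rest optimally gives only $435 — worse by 29.

Harbor receives Slot 7.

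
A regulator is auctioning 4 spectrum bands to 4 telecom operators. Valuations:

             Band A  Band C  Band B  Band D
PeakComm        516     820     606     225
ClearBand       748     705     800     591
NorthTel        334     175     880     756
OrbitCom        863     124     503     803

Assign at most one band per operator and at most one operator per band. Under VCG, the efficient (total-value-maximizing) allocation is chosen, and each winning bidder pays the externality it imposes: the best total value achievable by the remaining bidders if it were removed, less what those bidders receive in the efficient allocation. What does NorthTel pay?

Efficient allocation: PeakComm→Band C ($820M), ClearBand→Band A ($748M), NorthTel→Band B ($880M), OrbitCom→Band D ($803M); total welfare W = $3251M.
NorthTel receives Band B at value $880M, so the others get W − 880 = $2371M.
Without NorthTel: best allocation of the remaining 3 bidders over all 4 bands is PeakComm→Band C ($820M), ClearBand→Band B ($800M), OrbitCom→Band A ($863M), total $2483M.
VCG payment = (others' best without NorthTel) − (others' welfare with NorthTel) = 2483 − 2371 = $112M.

NorthTel pays $112M.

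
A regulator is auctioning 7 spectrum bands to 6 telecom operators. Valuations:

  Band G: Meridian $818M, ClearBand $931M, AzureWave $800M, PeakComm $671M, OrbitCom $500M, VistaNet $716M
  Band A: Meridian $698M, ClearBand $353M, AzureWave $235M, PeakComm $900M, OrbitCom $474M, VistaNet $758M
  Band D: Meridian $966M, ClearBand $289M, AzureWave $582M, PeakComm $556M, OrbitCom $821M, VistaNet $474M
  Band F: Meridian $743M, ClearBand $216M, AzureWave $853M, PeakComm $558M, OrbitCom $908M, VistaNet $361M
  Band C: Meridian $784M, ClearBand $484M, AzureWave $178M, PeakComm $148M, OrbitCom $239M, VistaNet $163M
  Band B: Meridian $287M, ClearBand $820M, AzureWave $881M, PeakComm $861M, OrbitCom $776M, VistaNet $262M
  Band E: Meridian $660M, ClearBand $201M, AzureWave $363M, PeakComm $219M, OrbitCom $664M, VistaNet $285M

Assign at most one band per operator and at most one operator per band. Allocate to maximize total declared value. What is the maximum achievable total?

Maximum total: $5033M

Optimal: Meridian→Band D ($966M), ClearBand→Band G ($931M), AzureWave→Band F ($853M), PeakComm→Band B ($861M), OrbitCom→Band E ($664M), VistaNet→Band A ($758M) — total 966+931+853+861+664+758 = $5033M.
Next-best assignment: Meridian→Band C, ClearBand→Band G, AzureWave→Band F, PeakComm→Band B, OrbitCom→Band D, VistaNet→Band A = $5008M.
No other one-to-one assignment exceeds $5033M.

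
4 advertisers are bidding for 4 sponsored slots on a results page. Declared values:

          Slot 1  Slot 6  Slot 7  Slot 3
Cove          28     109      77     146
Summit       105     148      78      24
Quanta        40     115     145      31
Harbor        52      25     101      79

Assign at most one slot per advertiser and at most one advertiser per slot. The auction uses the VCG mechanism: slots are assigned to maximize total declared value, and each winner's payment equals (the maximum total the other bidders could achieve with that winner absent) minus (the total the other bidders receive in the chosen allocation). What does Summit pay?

Efficient allocation: Cove→Slot 3 ($146), Summit→Slot 6 ($148), Quanta→Slot 7 ($145), Harbor→Slot 1 ($52); total welfare W = $491.
Summit receives Slot 6 at value $148, so the others get W − 148 = $343.
Without Summit: best allocation of the remaining 3 bidders over all 4 slots is Cove→Slot 3 ($146), Quanta→Slot 6 ($115), Harbor→Slot 7 ($101), total $362.
VCG payment = (others' best without Summit) − (others' welfare with Summit) = 362 − 343 = $19.

Summit pays $19.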